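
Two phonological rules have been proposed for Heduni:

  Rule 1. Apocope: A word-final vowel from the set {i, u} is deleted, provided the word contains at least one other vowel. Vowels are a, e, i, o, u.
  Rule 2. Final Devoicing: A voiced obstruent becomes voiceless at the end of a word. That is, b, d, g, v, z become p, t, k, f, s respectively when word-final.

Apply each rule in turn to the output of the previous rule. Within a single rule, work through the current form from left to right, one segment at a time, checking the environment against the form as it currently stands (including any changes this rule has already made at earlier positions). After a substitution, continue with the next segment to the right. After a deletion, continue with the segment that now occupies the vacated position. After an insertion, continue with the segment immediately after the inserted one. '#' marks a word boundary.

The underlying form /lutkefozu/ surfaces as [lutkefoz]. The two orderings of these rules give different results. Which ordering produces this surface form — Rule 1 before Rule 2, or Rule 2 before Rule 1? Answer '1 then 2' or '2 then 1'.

2 then 1

Order 1 then 2:
  1 Apocope: [lutkefozu] → [lutkefoz]
  2 Final Devoicing: [lutkefoz] → [lutkefos]
  result: [lutkefos]
Order 2 then 1:
  2 Final Devoicing: no change — [lutkefozu]
  1 Apocope: [lutkefozu] → [lutkefoz]
  result: [lutkefoz]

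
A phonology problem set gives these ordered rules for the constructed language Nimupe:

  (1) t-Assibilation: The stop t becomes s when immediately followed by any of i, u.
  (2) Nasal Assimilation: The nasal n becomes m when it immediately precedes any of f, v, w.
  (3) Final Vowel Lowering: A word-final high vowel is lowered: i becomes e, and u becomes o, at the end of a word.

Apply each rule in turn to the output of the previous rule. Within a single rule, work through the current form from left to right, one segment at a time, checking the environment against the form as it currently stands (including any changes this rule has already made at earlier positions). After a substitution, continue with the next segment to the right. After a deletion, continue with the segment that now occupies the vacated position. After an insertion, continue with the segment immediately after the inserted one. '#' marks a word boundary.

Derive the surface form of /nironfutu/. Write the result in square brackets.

(1) t-Assibilation: [nironfutu] → [nironfusu]
(2) Nasal Assimilation: [nironfusu] → [niromfusu]
(3) Final Vowel Lowering: [niromfusu] → [niromfuso]

[niromfuso]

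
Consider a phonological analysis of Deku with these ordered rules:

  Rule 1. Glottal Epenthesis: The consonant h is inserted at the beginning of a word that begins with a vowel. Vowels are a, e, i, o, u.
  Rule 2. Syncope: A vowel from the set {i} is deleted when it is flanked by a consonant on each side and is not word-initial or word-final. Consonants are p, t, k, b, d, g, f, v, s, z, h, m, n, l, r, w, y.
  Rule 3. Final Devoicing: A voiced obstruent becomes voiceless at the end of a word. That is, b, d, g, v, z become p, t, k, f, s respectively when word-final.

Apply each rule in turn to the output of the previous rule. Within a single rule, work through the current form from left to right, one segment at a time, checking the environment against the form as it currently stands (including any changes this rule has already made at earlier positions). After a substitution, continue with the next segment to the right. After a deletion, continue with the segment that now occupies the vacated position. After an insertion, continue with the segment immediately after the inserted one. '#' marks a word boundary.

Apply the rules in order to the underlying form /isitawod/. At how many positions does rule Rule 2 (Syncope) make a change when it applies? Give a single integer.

2

Rule 1 Glottal Epenthesis: [isitawod] → [hisitawod]
Rule 2 Syncope: [hisitawod] → [hstawod]
Rule 3 Final Devoicing: [hstawod] → [hstawot]
Rule Rule 2 changed 2 position(s).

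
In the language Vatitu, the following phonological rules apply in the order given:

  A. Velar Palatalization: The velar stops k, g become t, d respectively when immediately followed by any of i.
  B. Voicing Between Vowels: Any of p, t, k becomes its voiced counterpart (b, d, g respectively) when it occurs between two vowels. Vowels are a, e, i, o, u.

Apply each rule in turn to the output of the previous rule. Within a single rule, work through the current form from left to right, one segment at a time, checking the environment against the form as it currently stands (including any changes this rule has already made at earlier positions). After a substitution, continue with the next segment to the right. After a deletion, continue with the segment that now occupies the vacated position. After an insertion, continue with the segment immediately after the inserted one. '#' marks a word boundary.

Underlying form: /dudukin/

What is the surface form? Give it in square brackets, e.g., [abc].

A Velar Palatalization: [dudukin] → [dudutin]
B Voicing Between Vowels: [dudutin] → [dududin]

[dududin]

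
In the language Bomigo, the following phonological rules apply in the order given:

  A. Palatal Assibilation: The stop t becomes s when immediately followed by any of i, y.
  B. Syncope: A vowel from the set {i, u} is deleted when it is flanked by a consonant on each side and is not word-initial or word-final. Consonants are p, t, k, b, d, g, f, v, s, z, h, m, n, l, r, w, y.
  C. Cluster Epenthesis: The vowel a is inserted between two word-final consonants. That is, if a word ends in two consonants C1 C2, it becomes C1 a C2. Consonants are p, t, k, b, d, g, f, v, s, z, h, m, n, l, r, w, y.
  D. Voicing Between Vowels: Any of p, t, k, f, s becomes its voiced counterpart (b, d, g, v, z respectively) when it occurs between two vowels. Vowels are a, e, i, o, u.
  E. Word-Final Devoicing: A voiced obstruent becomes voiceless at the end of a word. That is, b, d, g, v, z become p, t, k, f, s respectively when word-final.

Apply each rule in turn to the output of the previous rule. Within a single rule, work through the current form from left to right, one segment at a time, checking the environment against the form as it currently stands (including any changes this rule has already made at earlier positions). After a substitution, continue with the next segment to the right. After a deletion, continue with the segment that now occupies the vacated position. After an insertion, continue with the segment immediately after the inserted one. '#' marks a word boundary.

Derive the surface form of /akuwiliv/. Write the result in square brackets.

A Palatal Assibilation: no change — [akuwiliv]
B Syncope: [akuwiliv] → [akwlv]
C Cluster Epenthesis: [akwlv] → [akwlav]
D Voicing Between Vowels: no change — [akwlav]
E Word-Final Devoicing: [akwlav] → [akwlaf]

[akwlaf]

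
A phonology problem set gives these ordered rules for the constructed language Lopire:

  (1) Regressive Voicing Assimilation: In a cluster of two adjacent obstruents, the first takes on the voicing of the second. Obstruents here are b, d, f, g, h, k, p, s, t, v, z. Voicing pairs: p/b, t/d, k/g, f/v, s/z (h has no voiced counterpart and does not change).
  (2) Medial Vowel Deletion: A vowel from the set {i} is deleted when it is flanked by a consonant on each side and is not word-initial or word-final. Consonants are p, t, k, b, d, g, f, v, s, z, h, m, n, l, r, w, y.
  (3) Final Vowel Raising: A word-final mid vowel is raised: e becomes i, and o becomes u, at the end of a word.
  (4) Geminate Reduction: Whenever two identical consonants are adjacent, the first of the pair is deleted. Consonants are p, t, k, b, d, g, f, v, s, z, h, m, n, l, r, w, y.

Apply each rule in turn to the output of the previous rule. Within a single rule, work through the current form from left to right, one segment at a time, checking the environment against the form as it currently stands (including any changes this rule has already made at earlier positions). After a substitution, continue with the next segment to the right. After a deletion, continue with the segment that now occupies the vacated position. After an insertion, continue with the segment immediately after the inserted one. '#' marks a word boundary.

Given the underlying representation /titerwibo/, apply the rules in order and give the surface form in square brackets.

(1) Regressive Voicing Assimilation: no change — [titerwibo]
(2) Medial Vowel Deletion: [titerwibo] → [tterwbo]
(3) Final Vowel Raising: [tterwbo] → [tterwbu]
(4) Geminate Reduction: [tterwbu] → [terwbu]

[terwbu]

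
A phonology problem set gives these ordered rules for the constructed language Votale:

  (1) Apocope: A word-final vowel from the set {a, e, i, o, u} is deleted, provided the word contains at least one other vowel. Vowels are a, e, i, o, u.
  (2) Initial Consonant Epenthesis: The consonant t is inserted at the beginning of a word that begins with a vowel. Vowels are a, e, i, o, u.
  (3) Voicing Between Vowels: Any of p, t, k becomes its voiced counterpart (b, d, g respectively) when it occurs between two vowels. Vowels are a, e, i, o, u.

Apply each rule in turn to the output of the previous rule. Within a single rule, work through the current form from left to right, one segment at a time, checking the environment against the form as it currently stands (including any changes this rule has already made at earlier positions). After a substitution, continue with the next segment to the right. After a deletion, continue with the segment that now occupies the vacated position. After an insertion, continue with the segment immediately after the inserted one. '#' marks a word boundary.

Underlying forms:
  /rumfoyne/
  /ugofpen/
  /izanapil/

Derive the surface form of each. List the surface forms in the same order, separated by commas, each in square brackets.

[rumfoyn], [tugofpen], [tizanabil]

/rumfoyne/:
  (1) Apocope: [rumfoyne] → [rumfoyn]
  (2) Initial Consonant Epenthesis: no change — [rumfoyn]
  (3) Voicing Between Vowels: no change — [rumfoyn]
/ugofpen/:
  (1) Apocope: no change — [ugofpen]
  (2) Initial Consonant Epenthesis: [ugofpen] → [tugofpen]
  (3) Voicing Between Vowels: no change — [tugofpen]
/izanapil/:
  (1) Apocope: no change — [izanapil]
  (2) Initial Consonant Epenthesis: [izanapil] → [tizanapil]
  (3) Voicing Between Vowels: [tizanapil] → [tizanabil]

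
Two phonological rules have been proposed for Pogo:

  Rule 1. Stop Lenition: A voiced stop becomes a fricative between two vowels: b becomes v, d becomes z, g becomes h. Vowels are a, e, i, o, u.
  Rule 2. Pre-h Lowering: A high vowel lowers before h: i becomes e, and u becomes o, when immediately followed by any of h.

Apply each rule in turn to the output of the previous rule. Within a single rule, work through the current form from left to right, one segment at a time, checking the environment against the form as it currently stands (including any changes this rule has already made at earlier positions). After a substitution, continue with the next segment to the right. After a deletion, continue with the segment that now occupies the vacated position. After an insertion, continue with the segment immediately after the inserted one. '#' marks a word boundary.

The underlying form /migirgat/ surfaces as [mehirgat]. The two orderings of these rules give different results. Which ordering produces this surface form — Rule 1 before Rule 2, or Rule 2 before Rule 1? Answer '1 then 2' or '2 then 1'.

Order 1 then 2:
  1 Stop Lenition: [migirgat] → [mihirgat]
  2 Pre-h Lowering: [mihirgat] → [mehirgat]
  result: [mehirgat]
Order 2 then 1:
  2 Pre-h Lowering: no change — [migirgat]
  1 Stop Lenition: [migirgat] → [mihirgat]
  result: [mihirgat]

1 then 2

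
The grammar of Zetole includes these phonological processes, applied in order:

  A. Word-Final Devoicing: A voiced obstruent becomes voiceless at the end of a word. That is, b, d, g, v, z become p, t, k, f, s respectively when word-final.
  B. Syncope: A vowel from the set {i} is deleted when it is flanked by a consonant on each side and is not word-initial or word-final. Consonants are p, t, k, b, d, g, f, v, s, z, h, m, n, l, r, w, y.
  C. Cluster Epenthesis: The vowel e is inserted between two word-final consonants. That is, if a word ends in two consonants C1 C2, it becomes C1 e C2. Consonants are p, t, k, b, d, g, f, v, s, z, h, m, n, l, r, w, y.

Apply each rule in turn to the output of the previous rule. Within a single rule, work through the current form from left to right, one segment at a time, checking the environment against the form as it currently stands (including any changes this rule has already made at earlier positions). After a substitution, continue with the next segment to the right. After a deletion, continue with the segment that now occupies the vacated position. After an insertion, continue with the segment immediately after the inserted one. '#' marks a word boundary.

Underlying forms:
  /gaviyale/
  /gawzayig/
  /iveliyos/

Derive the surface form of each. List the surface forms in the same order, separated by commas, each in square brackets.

[gavyale], [gawzayek], [ivelyos]

/gaviyale/:
  A Word-Final Devoicing: no change — [gaviyale]
  B Syncope: [gaviyale] → [gavyale]
  C Cluster Epenthesis: no change — [gavyale]
/gawzayig/:
  A Word-Final Devoicing: [gawzayig] → [gawzayik]
  B Syncope: [gawzayik] → [gawzayk]
  C Cluster Epenthesis: [gawzayk] → [gawzayek]
/iveliyos/:
  A Word-Final Devoicing: no change — [iveliyos]
  B Syncope: [iveliyos] → [ivelyos]
  C Cluster Epenthesis: no change — [ivelyos]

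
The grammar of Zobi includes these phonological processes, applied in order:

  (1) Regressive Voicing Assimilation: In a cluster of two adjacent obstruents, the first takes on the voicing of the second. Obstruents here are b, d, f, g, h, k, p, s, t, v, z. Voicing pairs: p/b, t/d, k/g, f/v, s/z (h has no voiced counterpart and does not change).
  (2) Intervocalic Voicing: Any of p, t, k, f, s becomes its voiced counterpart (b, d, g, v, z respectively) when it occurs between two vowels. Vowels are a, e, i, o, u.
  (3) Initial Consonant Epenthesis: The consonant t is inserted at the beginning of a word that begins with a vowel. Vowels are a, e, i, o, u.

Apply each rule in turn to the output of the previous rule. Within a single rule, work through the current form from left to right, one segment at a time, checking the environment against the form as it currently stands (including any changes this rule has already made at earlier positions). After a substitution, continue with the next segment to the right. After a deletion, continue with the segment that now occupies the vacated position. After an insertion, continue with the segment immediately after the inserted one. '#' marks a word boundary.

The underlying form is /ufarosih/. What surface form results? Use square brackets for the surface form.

[tuvarozih]

(1) Regressive Voicing Assimilation: no change — [ufarosih]
(2) Intervocalic Voicing: [ufarosih] → [uvarozih]
(3) Initial Consonant Epenthesis: [uvarozih] → [tuvarozih]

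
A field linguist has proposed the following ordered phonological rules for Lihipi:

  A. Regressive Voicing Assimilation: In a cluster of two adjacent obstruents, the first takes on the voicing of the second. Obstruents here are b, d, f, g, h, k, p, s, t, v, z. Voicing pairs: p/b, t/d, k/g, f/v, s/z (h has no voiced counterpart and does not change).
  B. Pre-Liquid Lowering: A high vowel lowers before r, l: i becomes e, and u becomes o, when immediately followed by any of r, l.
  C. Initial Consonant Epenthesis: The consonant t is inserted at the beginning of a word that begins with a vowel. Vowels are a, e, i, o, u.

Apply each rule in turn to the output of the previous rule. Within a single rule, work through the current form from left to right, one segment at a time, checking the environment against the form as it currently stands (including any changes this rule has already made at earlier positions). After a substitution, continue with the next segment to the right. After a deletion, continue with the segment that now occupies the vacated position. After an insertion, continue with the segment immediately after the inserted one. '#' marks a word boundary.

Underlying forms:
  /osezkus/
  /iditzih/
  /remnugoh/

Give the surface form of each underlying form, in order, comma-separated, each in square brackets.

[toseskus], [tididzih], [remnugoh]

/osezkus/:
  A Regressive Voicing Assimilation: [osezkus] → [oseskus]
  B Pre-Liquid Lowering: no change — [oseskus]
  C Initial Consonant Epenthesis: [oseskus] → [toseskus]
/iditzih/:
  A Regressive Voicing Assimilation: [iditzih] → [ididzih]
  B Pre-Liquid Lowering: no change — [ididzih]
  C Initial Consonant Epenthesis: [ididzih] → [tididzih]
/remnugoh/:
  A Regressive Voicing Assimilation: no change — [remnugoh]
  B Pre-Liquid Lowering: no change — [remnugoh]
  C Initial Consonant Epenthesis: no change — [remnugoh]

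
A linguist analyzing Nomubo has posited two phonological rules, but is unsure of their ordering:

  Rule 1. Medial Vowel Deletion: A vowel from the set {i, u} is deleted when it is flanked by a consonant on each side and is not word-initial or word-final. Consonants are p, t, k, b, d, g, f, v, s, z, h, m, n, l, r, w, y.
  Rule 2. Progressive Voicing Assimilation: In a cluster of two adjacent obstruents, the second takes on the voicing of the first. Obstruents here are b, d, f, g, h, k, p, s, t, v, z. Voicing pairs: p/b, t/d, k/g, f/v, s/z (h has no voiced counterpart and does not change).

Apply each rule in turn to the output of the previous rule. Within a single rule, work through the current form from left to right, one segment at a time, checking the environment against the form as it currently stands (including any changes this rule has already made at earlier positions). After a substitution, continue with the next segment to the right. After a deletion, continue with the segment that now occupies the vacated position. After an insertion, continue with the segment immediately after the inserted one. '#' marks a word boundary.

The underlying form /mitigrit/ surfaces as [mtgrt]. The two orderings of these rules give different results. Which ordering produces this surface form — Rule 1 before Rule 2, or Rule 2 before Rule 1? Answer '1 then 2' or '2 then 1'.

2 then 1

Order 1 then 2:
  1 Medial Vowel Deletion: [mitigrit] → [mtgrt]
  2 Progressive Voicing Assimilation: [mtgrt] → [mtkrt]
  result: [mtkrt]
Order 2 then 1:
  2 Progressive Voicing Assimilation: no change — [mitigrit]
  1 Medial Vowel Deletion: [mitigrit] → [mtgrt]
  result: [mtgrt]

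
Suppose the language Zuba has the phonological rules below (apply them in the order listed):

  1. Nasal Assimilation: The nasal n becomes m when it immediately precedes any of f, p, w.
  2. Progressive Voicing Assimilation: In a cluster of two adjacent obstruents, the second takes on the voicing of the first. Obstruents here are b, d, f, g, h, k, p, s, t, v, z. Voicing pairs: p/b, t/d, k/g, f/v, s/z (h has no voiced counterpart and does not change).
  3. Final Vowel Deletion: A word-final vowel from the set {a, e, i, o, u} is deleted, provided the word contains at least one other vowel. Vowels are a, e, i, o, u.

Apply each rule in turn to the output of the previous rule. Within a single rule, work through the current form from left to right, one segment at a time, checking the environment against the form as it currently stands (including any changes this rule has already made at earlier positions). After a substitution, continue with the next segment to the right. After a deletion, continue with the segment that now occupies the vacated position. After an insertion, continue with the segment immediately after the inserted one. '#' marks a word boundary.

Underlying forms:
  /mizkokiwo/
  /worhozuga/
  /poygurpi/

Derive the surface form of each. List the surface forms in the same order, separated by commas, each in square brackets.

/mizkokiwo/:
  1 Nasal Assimilation: no change — [mizkokiwo]
  2 Progressive Voicing Assimilation: [mizkokiwo] → [mizgokiwo]
  3 Final Vowel Deletion: [mizgokiwo] → [mizgokiw]
/worhozuga/:
  1 Nasal Assimilation: no change — [worhozuga]
  2 Progressive Voicing Assimilation: no change — [worhozuga]
  3 Final Vowel Deletion: [worhozuga] → [worhozug]
/poygurpi/:
  1 Nasal Assimilation: no change — [poygurpi]
  2 Progressive Voicing Assimilation: no change — [poygurpi]
  3 Final Vowel Deletion: [poygurpi] → [poygurp]

[mizgokiw], [worhozug], [poygurp]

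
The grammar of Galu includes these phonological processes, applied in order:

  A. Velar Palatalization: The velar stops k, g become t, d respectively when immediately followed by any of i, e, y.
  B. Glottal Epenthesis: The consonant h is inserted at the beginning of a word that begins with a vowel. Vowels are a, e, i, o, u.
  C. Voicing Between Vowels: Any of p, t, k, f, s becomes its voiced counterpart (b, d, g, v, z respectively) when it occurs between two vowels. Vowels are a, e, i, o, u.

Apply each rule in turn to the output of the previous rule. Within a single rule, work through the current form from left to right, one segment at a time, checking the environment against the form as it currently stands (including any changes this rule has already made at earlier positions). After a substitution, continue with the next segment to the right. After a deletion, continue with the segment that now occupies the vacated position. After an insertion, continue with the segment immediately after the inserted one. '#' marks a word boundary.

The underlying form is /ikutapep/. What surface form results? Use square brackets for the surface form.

[higudabep]

A Velar Palatalization: no change — [ikutapep]
B Glottal Epenthesis: [ikutapep] → [hikutapep]
C Voicing Between Vowels: [hikutapep] → [higudabep]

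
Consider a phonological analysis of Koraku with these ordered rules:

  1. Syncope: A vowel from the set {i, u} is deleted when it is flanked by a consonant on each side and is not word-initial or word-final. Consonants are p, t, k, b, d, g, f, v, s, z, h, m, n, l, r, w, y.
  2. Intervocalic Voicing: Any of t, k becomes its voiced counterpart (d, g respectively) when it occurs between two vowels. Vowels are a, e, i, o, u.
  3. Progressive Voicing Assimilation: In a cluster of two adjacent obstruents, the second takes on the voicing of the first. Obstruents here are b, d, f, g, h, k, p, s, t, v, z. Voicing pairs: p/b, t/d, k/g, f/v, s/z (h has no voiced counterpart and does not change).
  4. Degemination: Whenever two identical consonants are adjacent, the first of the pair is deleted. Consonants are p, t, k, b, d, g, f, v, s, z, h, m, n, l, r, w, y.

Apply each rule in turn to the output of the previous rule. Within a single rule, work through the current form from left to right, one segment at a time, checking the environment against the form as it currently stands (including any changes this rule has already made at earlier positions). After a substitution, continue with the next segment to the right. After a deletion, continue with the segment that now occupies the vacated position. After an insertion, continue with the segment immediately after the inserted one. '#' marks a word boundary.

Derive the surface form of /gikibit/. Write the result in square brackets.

[gbd]

1 Syncope: [gikibit] → [gkbt]
2 Intervocalic Voicing: no change — [gkbt]
3 Progressive Voicing Assimilation: [gkbt] → [ggbd]
4 Degemination: [ggbd] → [gbd]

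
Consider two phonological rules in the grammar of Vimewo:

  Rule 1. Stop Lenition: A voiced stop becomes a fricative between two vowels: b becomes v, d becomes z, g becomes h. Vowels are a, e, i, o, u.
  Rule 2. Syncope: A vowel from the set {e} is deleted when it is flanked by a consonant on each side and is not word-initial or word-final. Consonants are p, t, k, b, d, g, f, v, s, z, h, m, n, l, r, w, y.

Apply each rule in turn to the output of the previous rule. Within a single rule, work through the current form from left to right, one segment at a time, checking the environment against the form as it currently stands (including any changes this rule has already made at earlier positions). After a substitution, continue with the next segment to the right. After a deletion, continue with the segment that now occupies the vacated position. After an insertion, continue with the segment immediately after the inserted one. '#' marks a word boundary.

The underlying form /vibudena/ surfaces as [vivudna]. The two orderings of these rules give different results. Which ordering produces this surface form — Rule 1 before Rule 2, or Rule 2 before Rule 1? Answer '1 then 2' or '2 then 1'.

Order 1 then 2:
  1 Stop Lenition: [vibudena] → [vivuzena]
  2 Syncope: [vivuzena] → [vivuzna]
  result: [vivuzna]
Order 2 then 1:
  2 Syncope: [vibudena] → [vibudna]
  1 Stop Lenition: [vibudna] → [vivudna]
  result: [vivudna]

2 then 1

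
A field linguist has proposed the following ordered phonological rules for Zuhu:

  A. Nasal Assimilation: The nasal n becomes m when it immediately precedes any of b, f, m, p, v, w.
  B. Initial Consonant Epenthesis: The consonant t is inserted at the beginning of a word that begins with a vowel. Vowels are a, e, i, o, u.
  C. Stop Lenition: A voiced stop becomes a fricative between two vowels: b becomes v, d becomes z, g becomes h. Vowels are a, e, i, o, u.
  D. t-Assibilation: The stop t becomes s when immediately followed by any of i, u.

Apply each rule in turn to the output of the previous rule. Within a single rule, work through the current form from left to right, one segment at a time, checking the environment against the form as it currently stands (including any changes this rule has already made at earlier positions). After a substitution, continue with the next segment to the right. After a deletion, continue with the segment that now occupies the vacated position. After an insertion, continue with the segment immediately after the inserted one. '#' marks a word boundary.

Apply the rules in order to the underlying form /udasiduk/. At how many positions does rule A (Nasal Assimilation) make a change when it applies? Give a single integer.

0

A Nasal Assimilation: no change — [udasiduk]
B Initial Consonant Epenthesis: [udasiduk] → [tudasiduk]
C Stop Lenition: [tudasiduk] → [tuzasizuk]
D t-Assibilation: [tuzasizuk] → [suzasizuk]
Rule A changed 0 position(s).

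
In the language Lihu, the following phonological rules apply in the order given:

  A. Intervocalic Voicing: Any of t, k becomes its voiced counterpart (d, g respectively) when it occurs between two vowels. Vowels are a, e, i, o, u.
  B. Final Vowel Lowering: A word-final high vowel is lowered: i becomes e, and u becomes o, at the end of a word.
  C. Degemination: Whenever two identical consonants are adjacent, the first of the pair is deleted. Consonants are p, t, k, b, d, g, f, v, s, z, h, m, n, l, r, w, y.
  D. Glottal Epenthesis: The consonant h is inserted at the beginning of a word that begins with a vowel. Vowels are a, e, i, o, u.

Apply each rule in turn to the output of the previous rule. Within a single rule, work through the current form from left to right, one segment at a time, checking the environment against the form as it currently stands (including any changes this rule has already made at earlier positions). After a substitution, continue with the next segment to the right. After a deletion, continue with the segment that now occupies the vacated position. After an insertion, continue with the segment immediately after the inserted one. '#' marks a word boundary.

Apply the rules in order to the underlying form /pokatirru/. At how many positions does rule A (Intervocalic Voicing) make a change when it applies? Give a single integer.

A Intervocalic Voicing: [pokatirru] → [pogadirru]
B Final Vowel Lowering: [pogadirru] → [pogadirro]
C Degemination: [pogadirro] → [pogadiro]
D Glottal Epenthesis: no change — [pogadiro]
Rule A changed 2 position(s).

2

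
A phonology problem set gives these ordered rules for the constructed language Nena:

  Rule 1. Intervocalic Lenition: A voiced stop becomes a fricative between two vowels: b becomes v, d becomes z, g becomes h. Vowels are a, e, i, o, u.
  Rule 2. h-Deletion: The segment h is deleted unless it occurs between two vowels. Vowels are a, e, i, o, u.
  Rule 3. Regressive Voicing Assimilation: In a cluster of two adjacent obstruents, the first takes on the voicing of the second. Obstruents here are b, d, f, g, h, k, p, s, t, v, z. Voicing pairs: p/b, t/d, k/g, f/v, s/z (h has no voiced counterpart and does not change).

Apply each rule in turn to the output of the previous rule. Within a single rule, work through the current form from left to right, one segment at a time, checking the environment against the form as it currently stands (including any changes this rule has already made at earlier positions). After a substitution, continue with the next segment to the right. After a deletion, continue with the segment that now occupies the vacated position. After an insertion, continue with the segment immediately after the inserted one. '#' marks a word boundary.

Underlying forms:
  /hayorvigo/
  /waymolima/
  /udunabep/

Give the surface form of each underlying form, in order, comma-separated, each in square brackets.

/hayorvigo/:
  Rule 1 Intervocalic Lenition: [hayorvigo] → [hayorviho]
  Rule 2 h-Deletion: [hayorviho] → [ayorviho]
  Rule 3 Regressive Voicing Assimilation: no change — [ayorviho]
/waymolima/:
  Rule 1 Intervocalic Lenition: no change — [waymolima]
  Rule 2 h-Deletion: no change — [waymolima]
  Rule 3 Regressive Voicing Assimilation: no change — [waymolima]
/udunabep/:
  Rule 1 Intervocalic Lenition: [udunabep] → [uzunavep]
  Rule 2 h-Deletion: no change — [uzunavep]
  Rule 3 Regressive Voicing Assimilation: no change — [uzunavep]

[ayorviho], [waymolima], [uzunavep]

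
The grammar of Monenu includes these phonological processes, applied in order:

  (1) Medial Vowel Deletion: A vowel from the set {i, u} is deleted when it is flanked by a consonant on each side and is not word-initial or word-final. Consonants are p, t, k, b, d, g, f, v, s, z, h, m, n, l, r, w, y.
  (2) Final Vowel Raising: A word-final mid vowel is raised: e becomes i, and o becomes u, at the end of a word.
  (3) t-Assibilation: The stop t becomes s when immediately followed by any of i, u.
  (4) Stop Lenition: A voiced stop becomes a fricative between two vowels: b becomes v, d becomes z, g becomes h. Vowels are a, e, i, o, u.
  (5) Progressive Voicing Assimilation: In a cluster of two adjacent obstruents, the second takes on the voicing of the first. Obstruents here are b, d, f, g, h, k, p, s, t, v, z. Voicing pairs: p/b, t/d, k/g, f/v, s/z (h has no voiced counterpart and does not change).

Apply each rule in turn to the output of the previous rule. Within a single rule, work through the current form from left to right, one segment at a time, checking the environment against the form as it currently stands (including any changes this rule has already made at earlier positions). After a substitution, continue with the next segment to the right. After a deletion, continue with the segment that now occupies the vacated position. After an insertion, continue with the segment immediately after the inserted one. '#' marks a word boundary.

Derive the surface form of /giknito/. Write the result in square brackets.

(1) Medial Vowel Deletion: [giknito] → [gknto]
(2) Final Vowel Raising: [gknto] → [gkntu]
(3) t-Assibilation: [gkntu] → [gknsu]
(4) Stop Lenition: no change — [gknsu]
(5) Progressive Voicing Assimilation: [gknsu] → [ggnsu]

[ggnsu]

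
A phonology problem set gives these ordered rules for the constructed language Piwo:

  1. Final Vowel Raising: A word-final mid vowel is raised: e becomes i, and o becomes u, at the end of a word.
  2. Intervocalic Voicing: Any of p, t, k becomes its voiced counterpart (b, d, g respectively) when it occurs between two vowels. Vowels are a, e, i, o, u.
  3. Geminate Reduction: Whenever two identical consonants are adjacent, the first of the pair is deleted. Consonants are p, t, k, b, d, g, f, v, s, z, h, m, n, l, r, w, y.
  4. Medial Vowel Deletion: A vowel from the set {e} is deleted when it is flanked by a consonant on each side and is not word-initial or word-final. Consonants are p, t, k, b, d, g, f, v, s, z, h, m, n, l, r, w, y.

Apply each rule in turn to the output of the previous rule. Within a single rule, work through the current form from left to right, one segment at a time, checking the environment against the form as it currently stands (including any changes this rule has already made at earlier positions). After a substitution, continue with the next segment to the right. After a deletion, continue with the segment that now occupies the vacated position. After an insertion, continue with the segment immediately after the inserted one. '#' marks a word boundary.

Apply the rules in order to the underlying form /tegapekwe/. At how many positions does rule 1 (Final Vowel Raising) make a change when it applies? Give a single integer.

1 Final Vowel Raising: [tegapekwe] → [tegapekwi]
2 Intervocalic Voicing: [tegapekwi] → [tegabekwi]
3 Geminate Reduction: no change — [tegabekwi]
4 Medial Vowel Deletion: [tegabekwi] → [tgabkwi]
Rule 1 changed 1 position(s).

1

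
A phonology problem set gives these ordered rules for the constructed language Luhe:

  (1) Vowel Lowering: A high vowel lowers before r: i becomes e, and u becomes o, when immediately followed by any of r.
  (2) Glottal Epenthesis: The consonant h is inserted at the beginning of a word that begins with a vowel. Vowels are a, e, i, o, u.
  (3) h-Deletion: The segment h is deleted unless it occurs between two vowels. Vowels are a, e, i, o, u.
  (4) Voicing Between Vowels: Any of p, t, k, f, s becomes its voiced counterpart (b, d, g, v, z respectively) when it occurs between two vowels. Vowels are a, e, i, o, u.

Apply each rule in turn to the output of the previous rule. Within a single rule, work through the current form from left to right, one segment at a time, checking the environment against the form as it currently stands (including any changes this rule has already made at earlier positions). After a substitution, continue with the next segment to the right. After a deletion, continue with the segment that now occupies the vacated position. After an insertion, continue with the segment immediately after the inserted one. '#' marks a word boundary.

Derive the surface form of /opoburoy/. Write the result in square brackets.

(1) Vowel Lowering: [opoburoy] → [opoboroy]
(2) Glottal Epenthesis: [opoboroy] → [hopoboroy]
(3) h-Deletion: [hopoboroy] → [opoboroy]
(4) Voicing Between Vowels: [opoboroy] → [oboboroy]

[oboboroy]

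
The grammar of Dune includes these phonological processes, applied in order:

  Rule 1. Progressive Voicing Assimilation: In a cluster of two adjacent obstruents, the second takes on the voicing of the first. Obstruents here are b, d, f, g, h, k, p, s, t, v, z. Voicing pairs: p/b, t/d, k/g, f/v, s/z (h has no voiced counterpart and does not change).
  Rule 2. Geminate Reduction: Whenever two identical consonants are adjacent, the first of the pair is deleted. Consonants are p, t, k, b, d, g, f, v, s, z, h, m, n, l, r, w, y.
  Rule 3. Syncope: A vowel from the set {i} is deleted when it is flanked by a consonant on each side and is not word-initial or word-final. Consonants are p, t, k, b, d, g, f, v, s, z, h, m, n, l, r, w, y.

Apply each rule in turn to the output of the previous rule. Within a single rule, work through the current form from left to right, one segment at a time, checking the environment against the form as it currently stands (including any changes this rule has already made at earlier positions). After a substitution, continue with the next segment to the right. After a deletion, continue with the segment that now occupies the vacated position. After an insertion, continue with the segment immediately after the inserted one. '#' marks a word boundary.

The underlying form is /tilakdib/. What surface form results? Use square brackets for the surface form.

Rule 1 Progressive Voicing Assimilation: [tilakdib] → [tilaktib]
Rule 2 Geminate Reduction: no change — [tilaktib]
Rule 3 Syncope: [tilaktib] → [tlaktb]

[tlaktb]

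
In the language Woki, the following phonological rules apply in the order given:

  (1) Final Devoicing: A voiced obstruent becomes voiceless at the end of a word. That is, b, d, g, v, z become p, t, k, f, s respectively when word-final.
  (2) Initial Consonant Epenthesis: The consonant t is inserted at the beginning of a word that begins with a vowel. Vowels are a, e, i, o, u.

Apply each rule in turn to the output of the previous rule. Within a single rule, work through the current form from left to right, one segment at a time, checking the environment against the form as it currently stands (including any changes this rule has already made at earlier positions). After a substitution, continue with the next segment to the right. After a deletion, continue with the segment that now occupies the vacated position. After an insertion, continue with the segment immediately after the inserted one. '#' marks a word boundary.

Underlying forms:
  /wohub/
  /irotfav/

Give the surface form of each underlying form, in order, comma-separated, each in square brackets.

[wohup], [tirotfaf]

/wohub/:
  (1) Final Devoicing: [wohub] → [wohup]
  (2) Initial Consonant Epenthesis: no change — [wohup]
/irotfav/:
  (1) Final Devoicing: [irotfav] → [irotfaf]
  (2) Initial Consonant Epenthesis: [irotfaf] → [tirotfaf]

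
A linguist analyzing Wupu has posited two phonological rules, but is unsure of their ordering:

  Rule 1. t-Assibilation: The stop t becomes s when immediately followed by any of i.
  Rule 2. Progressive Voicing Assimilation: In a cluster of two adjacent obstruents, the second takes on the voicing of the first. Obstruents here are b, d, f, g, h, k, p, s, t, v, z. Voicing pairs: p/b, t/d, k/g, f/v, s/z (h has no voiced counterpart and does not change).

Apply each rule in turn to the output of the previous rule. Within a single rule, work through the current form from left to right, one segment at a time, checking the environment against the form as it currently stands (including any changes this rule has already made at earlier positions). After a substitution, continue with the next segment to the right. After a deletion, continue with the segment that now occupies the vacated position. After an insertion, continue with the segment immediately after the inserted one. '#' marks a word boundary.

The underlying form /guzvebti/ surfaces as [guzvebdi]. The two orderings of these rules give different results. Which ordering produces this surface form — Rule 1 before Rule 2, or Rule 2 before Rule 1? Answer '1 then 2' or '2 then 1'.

2 then 1

Order 1 then 2:
  1 t-Assibilation: [guzvebti] → [guzvebsi]
  2 Progressive Voicing Assimilation: [guzvebsi] → [guzvebzi]
  result: [guzvebzi]
Order 2 then 1:
  2 Progressive Voicing Assimilation: [guzvebti] → [guzvebdi]
  1 t-Assibilation: no change — [guzvebdi]
  result: [guzvebdi]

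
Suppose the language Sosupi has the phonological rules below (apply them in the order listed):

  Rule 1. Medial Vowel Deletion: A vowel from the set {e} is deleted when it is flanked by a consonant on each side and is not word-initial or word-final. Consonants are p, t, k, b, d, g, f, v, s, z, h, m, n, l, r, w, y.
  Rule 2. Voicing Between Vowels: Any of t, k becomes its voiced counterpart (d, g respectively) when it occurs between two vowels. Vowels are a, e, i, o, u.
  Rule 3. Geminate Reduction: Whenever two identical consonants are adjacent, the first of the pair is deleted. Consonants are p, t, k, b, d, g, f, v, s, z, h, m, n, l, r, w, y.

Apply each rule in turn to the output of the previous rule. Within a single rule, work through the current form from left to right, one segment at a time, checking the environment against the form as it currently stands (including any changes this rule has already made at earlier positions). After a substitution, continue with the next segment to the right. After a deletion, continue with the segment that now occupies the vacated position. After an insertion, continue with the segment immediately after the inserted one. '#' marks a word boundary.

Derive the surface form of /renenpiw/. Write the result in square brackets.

[rnpiw]

Rule 1 Medial Vowel Deletion: [renenpiw] → [rnnpiw]
Rule 2 Voicing Between Vowels: no change — [rnnpiw]
Rule 3 Geminate Reduction: [rnnpiw] → [rnpiw]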